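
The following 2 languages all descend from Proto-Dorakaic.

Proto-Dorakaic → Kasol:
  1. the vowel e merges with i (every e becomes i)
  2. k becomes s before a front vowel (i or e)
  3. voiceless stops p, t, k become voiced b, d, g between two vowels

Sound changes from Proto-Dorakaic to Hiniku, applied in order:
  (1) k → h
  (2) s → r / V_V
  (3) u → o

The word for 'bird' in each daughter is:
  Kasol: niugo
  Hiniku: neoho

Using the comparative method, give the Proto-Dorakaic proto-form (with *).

Position 3: Kasol has u, Hiniku has o. Kasol preserves u here (none of its changes turn any other segment into u), so the proto-segment is *u.
Position 4: Kasol has g, Hiniku has h. Taking the neighbouring segments as reconstructed: Kasol g could go back to *k or *g; Hiniku h could go back to *k or *h — the one source consistent with every daughter is *k.
This points to *neuko. Verify forward in each daughter:
Kasol: start from *neuko.
  rule 1 (vowel merger): neuko → niuko
  rule 2: no change — niuko
  rule 3 (intervocalic voicing): niuko → niugo
  ⇒ Kasol niugo
Hiniku: *neuko
  neuko → neuho   [unconditioned shift]
  neuho (rule 2 does not apply)
  neuho → neoho   [vowel merger]
  giving Hiniku neoho.
Only *neuko yields all of Kasol niugo, Hiniku neoho.

*neuko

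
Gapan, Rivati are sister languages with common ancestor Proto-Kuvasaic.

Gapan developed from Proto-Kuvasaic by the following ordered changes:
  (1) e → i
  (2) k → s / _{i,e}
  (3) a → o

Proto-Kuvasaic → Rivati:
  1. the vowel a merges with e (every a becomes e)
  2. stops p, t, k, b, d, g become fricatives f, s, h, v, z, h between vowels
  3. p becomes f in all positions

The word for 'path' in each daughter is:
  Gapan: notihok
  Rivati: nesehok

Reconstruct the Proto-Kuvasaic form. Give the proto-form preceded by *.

Position 4: Gapan has i, Rivati has e. Taking the neighbouring segments as reconstructed: Gapan i could go back to *e or *i; Rivati e could go back to *a or *e — the one source consistent with every daughter is *e.
Position 2: Gapan has o, Rivati has e. Taking the neighbouring segments as reconstructed: Gapan o could go back to *a or *o; Rivati e could go back to *a or *e — the one source consistent with every daughter is *a.
Continuing position by position gives *natehok; check it forward:
Gapan: *natehok
  natehok → natihok   [vowel merger]
  natihok (rule 2 does not apply)
  natihok → notihok   [vowel merger]
  giving Gapan notihok.
Rivati: *natehok > netehok > nesehok  (by vowel merger, intervocalic lenition)
Only *natehok yields all of Gapan notihok, Rivati nesehok.

*natehok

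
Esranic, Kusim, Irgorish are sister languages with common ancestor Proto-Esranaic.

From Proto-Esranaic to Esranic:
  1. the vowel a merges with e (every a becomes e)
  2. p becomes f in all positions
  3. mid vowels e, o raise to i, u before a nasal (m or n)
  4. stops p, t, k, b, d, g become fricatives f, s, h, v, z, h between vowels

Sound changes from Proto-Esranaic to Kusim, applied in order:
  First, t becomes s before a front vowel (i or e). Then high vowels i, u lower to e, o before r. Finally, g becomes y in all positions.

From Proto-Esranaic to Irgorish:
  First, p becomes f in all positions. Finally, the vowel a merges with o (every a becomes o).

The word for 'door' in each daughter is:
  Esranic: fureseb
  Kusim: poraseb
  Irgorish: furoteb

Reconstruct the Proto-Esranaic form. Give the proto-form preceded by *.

*purateb

Position 1: Esranic has f, Kusim has p, Irgorish has f. Kusim preserves p here (none of its changes turn any other segment into p), so the proto-segment is *p.
Position 5: Esranic has s, Kusim has s, Irgorish has t. Irgorish preserves t here (none of its changes turn any other segment into t), so the proto-segment is *t.
Position 2: Esranic has u, Kusim has o, Irgorish has u. Irgorish preserves u here (none of its changes turn any other segment into u), so the proto-segment is *u.
Verify the candidate proto-form against each daughter:
Esranic: start from *purateb.
  rule 1 (vowel merger): purateb → pureteb
  rule 2 (unconditioned shift): pureteb → fureteb
  rule 3: no change — fureteb
  rule 4 (intervocalic lenition): fureteb → fureseb
  ⇒ Esranic fureseb
Kusim: *purateb > puraseb > poraseb  (by palatalisation, pre-rhotic lowering)
Irgorish: *purateb > furateb > furoteb  (by unconditioned shift, vowel merger)
No other proto-form is consistent with every reflex, so the reconstruction is *purateb.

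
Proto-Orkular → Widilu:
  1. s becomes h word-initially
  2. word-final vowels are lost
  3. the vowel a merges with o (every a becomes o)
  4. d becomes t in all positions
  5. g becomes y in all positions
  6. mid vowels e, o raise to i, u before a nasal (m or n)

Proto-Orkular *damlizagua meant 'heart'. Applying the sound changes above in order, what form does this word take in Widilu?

Widilu: *damlizagua
  damlizagua (rule 1 does not apply)
  damlizagua → damlizagu   [apocope]
  damlizagu → domlizogu   [vowel merger]
  domlizogu → tomlizogu   [unconditioned shift]
  tomlizogu → tomlizoyu   [unconditioned shift]
  tomlizoyu → tumlizoyu   [pre-nasal raising]
  giving Widilu tumlizoyu.

tumlizoyu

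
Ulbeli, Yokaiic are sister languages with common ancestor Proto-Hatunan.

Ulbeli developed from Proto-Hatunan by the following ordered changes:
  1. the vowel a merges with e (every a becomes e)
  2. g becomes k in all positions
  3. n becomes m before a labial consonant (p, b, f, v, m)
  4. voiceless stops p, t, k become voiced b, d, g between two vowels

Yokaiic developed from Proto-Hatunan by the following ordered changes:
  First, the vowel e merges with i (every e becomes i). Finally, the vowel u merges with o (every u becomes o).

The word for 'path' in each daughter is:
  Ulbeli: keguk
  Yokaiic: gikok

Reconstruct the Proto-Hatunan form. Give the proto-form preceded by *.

*gekuk

Position 1: Ulbeli has k, Yokaiic has g. Yokaiic preserves g here (none of its changes turn any other segment into g), so the proto-segment is *g.
Position 4: Ulbeli has u, Yokaiic has o. Ulbeli preserves u here (none of its changes turn any other segment into u), so the proto-segment is *u.
Position 2: Ulbeli has e, Yokaiic has i. Taking the neighbouring segments as reconstructed: Ulbeli e could go back to *a or *e; Yokaiic i could go back to *e or *i — the one source consistent with every daughter is *e.
This points to *gekuk. Verify forward in each daughter:
Ulbeli: *gekuk
  gekuk (rule 1 does not apply)
  gekuk → kekuk   [unconditioned shift]
  kekuk (rule 3 does not apply)
  kekuk → keguk   [intervocalic voicing]
  giving Ulbeli keguk.
Yokaiic: *gekuk
  gekuk → gikuk   [vowel merger]
  gikuk → gikok   [vowel merger]
  giving Yokaiic gikok.
No other proto-form is consistent with every reflex, so the reconstruction is *gekuk.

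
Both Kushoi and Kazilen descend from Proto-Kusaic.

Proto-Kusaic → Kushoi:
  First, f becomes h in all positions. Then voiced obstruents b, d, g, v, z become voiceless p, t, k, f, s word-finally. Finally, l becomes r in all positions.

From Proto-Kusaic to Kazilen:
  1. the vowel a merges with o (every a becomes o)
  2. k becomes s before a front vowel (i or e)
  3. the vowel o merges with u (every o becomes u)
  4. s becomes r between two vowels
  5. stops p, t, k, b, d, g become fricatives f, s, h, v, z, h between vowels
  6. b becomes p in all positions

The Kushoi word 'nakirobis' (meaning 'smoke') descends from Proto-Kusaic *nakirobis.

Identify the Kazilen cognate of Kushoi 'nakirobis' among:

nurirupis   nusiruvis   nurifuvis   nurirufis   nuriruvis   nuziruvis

nuriruvis

Kazilen: start from *nakirobis.
  rule 1 (vowel merger): nakirobis → nokirobis
  rule 2 (palatalisation): nokirobis → nosirobis
  rule 3 (vowel merger): nosirobis → nusirubis
  rule 4 (rhotacism): nusirubis → nurirubis
  rule 5 (intervocalic lenition): nurirubis → nuriruvis
  rule 6: no change — nuriruvis
  ⇒ Kazilen nuriruvis
The other candidates each miss or misapply at least one Kazilen change.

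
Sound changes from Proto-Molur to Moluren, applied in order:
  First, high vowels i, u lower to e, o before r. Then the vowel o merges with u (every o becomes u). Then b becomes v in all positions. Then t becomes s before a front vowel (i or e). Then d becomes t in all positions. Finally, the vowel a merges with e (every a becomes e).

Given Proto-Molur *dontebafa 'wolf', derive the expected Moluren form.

tunsevefe

Moluren: *dontebafa > duntebafa > duntevafa > dunsevafa > tunsevafa > tunsevefe  (by vowel merger, unconditioned shift, palatalisation, unconditioned shift, vowel merger)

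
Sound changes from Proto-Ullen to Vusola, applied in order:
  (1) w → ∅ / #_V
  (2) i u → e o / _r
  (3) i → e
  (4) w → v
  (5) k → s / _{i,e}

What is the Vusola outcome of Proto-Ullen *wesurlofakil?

esorlofasel

Vusola: *wesurlofakil
  wesurlofakil → esurlofakil   [glide loss]
  esurlofakil → esorlofakil   [pre-rhotic lowering]
  esorlofakil → esorlofakel   [vowel merger]
  esorlofakel (rule 4 does not apply)
  esorlofakel → esorlofasel   [palatalisation]
  giving Vusola esorlofasel.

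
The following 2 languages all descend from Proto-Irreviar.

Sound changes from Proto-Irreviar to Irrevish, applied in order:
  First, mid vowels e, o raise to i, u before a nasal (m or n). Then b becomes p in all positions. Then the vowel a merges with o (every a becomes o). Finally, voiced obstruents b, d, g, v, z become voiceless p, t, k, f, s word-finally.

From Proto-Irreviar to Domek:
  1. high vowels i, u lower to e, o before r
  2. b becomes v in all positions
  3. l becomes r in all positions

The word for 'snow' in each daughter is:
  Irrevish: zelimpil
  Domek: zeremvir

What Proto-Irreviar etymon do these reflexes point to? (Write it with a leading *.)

*zelembil

Position 6: Irrevish has p, Domek has v. Taking the neighbouring segments as reconstructed: Irrevish p could go back to *p or *b; Domek v could go back to *b or *v — the one source consistent with every daughter is *b.
Position 8: Irrevish has l, Domek has r. Irrevish preserves l here (none of its changes turn any other segment into l), so the proto-segment is *l.
Position 4: Irrevish has i, Domek has e. Taking the neighbouring segments as reconstructed: Irrevish i could go back to *e or *i; Domek e can only go back to *e — the one source consistent with every daughter is *e.
This points to *zelembil. Verify forward in each daughter:
Irrevish: *zelembil
  zelembil → zelimbil   [pre-nasal raising]
  zelimbil → zelimpil   [unconditioned shift]
  zelimpil (rule 3 does not apply)
  zelimpil (rule 4 does not apply)
  giving Irrevish zelimpil.
Domek: *zelembil
  zelembil (rule 1 does not apply)
  zelembil → zelemvil   [unconditioned shift]
  zelemvil → zeremvir   [unconditioned shift]
  giving Domek zeremvir.
Only *zelembil yields all of Irrevish zelimpil, Domek zeremvir.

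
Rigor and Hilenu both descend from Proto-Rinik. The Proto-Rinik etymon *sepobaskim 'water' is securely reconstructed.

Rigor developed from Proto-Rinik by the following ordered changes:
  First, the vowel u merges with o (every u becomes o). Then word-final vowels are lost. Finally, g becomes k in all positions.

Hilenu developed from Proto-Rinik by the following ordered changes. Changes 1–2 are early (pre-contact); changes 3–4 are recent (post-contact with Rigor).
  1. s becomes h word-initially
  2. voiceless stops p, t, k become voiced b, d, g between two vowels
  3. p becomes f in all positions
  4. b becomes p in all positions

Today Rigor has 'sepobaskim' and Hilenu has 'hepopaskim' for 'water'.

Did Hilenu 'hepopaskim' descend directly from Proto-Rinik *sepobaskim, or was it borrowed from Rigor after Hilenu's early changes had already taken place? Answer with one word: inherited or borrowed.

If inherited, *sepobaskim would pass through all of Hilenu's changes:
Hilenu: start from *sepobaskim.
  rule 1 (debuccalisation): sepobaskim → hepobaskim
  rule 2 (intervocalic voicing): hepobaskim → hebobaskim
  rule 3: no change — hebobaskim
  rule 4 (unconditioned shift): hebobaskim → hepopaskim
  ⇒ Hilenu hepopaskim
If borrowed from Rigor 'sepobaskim' after the early changes, it would undergo only the recent ones:
  rule 3 (unconditioned shift): sepobaskim → sefobaskim
  rule 4 (unconditioned shift): sefobaskim → sefopaskim
  ⇒ as a loan: sefopaskim
Hilenu 'hepopaskim' matches the inherited outcome exactly, so it is an inherited cognate, not a loan.

inherited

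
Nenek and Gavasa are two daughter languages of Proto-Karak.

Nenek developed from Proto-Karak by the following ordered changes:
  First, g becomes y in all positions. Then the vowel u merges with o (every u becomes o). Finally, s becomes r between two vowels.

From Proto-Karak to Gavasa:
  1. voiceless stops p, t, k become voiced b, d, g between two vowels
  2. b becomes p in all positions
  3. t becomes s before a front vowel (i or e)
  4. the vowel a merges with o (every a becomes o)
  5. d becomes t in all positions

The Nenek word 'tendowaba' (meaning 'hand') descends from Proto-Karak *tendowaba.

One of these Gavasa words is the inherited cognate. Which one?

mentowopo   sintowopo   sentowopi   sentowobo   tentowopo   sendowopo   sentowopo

Gavasa: *tendowaba > tendowapa > sendowapa > sendowopo > sentowopo  (by unconditioned shift, palatalisation, vowel merger, unconditioned shift)

sentowopo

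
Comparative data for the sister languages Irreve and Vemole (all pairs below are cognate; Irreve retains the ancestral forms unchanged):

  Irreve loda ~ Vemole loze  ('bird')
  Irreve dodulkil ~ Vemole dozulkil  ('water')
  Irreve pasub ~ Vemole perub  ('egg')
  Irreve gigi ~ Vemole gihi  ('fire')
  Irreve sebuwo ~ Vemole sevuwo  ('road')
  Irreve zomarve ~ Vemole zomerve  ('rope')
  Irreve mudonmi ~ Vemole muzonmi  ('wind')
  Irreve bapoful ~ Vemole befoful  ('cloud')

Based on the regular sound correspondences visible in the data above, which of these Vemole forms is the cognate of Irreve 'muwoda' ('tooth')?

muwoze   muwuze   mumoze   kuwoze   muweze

muwoze

loda ~ loze — Irreve d corresponds to Vemole z between vowels (before a back vowel).
loda ~ loze — Irreve a corresponds to Vemole e word-finally.
Applying these to Irreve 'muwoda':
  muwoda → muwoza   (d→z between vowels (before a back vowel))
  muwoza → muwoze   (a→e word-finally)
So the Vemole cognate is 'muwoze'.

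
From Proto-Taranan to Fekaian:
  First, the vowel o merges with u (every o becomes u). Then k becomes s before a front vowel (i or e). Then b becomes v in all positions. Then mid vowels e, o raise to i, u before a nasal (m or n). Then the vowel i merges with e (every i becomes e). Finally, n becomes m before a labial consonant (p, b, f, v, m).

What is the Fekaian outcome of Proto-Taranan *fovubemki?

Fekaian: start from *fovubemki.
  rule 1 (vowel merger): fovubemki → fuvubemki
  rule 2 (palatalisation): fuvubemki → fuvubemsi
  rule 3 (unconditioned shift): fuvubemsi → fuvuvemsi
  rule 4 (pre-nasal raising): fuvuvemsi → fuvuvimsi
  rule 5 (vowel merger): fuvuvimsi → fuvuvemse
  rule 6: no change — fuvuvemse
  ⇒ Fekaian fuvuvemse

fuvuvemse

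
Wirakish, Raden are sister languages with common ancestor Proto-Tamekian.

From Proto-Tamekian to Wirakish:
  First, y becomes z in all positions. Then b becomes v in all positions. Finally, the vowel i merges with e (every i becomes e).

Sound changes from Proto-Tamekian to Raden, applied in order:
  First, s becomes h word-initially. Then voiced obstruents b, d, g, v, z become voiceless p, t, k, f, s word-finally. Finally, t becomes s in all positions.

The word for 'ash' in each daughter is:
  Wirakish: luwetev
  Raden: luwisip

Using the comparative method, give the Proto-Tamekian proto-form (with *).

Position 5: Wirakish has t, Raden has s. Wirakish preserves t here (none of its changes turn any other segment into t), so the proto-segment is *t.
Position 4: Wirakish has e, Raden has i. Raden preserves i here (none of its changes turn any other segment into i), so the proto-segment is *i.
Position 7: Wirakish has v, Raden has p. Taking the neighbouring segments as reconstructed: Wirakish v could go back to *b or *v; Raden p could go back to *p or *b — the one source consistent with every daughter is *b.
Continuing position by position gives *luwitib; check it forward:
Wirakish: *luwitib > luwitiv > luwetev  (by unconditioned shift, vowel merger)
Raden: start from *luwitib.
  rule 1: no change — luwitib
  rule 2 (final devoicing): luwitib → luwitip
  rule 3 (unconditioned shift): luwitip → luwisip
  ⇒ Raden luwisip
No other proto-form is consistent with every reflex, so the reconstruction is *luwitib.

*luwitib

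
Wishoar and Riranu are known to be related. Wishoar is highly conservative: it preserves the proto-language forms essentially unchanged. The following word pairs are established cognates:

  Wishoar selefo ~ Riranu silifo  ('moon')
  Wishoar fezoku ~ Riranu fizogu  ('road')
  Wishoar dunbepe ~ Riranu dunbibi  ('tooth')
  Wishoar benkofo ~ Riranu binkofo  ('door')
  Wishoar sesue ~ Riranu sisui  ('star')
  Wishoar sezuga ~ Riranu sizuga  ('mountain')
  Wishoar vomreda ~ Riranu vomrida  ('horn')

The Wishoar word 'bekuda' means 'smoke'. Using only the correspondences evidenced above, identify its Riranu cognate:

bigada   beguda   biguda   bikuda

biguda

selefo ~ silifo, fezoku ~ fizogu — Wishoar e corresponds to Riranu i after a consonant, before a consonant other than r, m, n, p, b, f, v.
fezoku ~ fizogu — Wishoar k corresponds to Riranu g between vowels (before a back vowel).
Applying these to Wishoar 'bekuda':
  bekuda → bikuda   (e→i after a consonant, before a consonant other than r, m, n, p, b, f, v)
  bikuda → biguda   (k→g between vowels (before a back vowel))
So the Riranu cognate is 'biguda'.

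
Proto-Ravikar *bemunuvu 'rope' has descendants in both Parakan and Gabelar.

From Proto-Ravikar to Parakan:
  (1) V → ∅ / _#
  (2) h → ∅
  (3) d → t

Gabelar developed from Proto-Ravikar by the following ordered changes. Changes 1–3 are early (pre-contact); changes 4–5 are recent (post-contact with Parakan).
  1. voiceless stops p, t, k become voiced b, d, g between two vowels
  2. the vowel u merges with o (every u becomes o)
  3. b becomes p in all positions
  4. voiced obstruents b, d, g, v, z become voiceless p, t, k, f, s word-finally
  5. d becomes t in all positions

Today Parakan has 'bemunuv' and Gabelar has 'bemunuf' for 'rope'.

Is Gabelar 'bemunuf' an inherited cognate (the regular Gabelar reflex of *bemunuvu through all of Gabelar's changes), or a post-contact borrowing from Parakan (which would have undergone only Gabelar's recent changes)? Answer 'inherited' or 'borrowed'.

If inherited, *bemunuvu would pass through all of Gabelar's changes:
Gabelar: *bemunuvu
  bemunuvu (rule 1 does not apply)
  bemunuvu → bemonovo   [vowel merger]
  bemonovo → pemonovo   [unconditioned shift]
  pemonovo (rule 4 does not apply)
  pemonovo (rule 5 does not apply)
  giving Gabelar pemonovo.
If borrowed from Parakan 'bemunuv' after the early changes, it would undergo only the recent ones:
  rule 4 (final devoicing): bemunuv → bemunuf
  rule 5 (unconditioned shift): no change (bemunuf)
  ⇒ as a loan: bemunuf
Gabelar 'bemunuf' matches the loan outcome 'bemunuf', not the inherited 'pemonovo' — it skipped the early Gabelar changes, so it was borrowed from Parakan.

borrowed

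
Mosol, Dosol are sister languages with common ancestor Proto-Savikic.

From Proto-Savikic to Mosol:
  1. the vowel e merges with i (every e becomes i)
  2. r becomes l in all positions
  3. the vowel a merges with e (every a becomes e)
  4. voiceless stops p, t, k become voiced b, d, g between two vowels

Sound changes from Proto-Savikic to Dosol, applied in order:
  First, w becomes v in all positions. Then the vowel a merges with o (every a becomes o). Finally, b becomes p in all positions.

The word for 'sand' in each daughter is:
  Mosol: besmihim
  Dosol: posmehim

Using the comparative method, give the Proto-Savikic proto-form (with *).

Position 1: Mosol has b, Dosol has p. Taking the neighbouring segments as reconstructed: Mosol b can only go back to *b; Dosol p could go back to *p or *b — the one source consistent with every daughter is *b.
Position 2: Mosol has e, Dosol has o. In Mosol, e can only continue *a, so the proto-segment is *a.
Verify the candidate proto-form against each daughter:
Mosol: start from *basmehim.
  rule 1 (vowel merger): basmehim → basmihim
  rule 2: no change — basmihim
  rule 3 (vowel merger): basmihim → besmihim
  rule 4: no change — besmihim
  ⇒ Mosol besmihim
Dosol: start from *basmehim.
  rule 1: no change — basmehim
  rule 2 (vowel merger): basmehim → bosmehim
  rule 3 (unconditioned shift): bosmehim → posmehim
  ⇒ Dosol posmehim
No other proto-form is consistent with every reflex, so the reconstruction is *basmehim.

*basmehim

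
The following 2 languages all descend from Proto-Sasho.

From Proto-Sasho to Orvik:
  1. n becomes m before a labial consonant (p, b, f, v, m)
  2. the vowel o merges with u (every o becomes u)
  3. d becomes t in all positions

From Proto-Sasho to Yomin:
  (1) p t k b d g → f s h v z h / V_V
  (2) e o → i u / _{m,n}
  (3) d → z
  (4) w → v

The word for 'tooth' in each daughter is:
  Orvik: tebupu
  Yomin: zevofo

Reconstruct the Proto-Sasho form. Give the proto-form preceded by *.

Position 6: Orvik has u, Yomin has o. Yomin preserves o here (none of its changes turn any other segment into o), so the proto-segment is *o.
Position 4: Orvik has u, Yomin has o. Yomin preserves o here (none of its changes turn any other segment into o), so the proto-segment is *o.
Verify the candidate proto-form against each daughter:
Orvik: start from *debopo.
  rule 1: no change — debopo
  rule 2 (vowel merger): debopo → debupu
  rule 3 (unconditioned shift): debupu → tebupu
  ⇒ Orvik tebupu
Yomin: *debopo > devofo > zevofo  (by intervocalic lenition, unconditioned shift)
No other proto-form is consistent with every reflex, so the reconstruction is *debopo.

*debopo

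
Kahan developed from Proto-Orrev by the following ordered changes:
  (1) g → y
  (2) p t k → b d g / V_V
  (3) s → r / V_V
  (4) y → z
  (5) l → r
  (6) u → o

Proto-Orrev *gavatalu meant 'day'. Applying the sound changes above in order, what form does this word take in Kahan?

Kahan: start from *gavatalu.
  rule 1 (unconditioned shift): gavatalu → yavatalu
  rule 2 (intervocalic voicing): yavatalu → yavadalu
  rule 3: no change — yavadalu
  rule 4 (unconditioned shift): yavadalu → zavadalu
  rule 5 (unconditioned shift): zavadalu → zavadaru
  rule 6 (vowel merger): zavadaru → zavadaro
  ⇒ Kahan zavadaro

zavadaro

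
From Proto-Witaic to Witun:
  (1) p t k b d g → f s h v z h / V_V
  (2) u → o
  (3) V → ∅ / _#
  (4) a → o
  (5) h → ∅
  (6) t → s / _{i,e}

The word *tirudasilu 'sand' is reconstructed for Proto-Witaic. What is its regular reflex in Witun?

sirozosil

Witun: *tirudasilu
  tirudasilu → tiruzasilu   [intervocalic lenition]
  tiruzasilu → tirozasilo   [vowel merger]
  tirozasilo → tirozasil   [apocope]
  tirozasil → tirozosil   [vowel merger]
  tirozosil (rule 5 does not apply)
  tirozosil → sirozosil   [palatalisation]
  giving Witun sirozosil.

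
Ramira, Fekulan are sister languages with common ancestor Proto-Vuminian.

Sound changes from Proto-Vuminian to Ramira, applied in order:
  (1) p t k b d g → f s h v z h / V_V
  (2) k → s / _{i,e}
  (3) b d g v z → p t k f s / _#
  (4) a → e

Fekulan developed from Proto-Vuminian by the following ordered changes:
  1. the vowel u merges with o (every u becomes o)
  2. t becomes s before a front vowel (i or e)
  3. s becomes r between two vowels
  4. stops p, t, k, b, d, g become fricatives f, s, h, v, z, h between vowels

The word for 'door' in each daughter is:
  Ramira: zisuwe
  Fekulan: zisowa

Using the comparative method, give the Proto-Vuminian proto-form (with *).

*zituwa

Position 4: Ramira has u, Fekulan has o. Ramira preserves u here (none of its changes turn any other segment into u), so the proto-segment is *u.
Position 6: Ramira has e, Fekulan has a. Fekulan preserves a here (none of its changes turn any other segment into a), so the proto-segment is *a.
Position 3: Ramira has s, Fekulan has s. Taking the neighbouring segments as reconstructed: Ramira s could go back to *t or *s; Fekulan s can only go back to *t — the one source consistent with every daughter is *t.
The remaining positions agree across the daughters. Check the candidate against every language:
Ramira: start from *zituwa.
  rule 1 (intervocalic lenition): zituwa → zisuwa
  rule 2: no change — zisuwa
  rule 3: no change — zisuwa
  rule 4 (vowel merger): zisuwa → zisuwe
  ⇒ Ramira zisuwe
Fekulan: *zituwa > zitowa > zisowa  (by vowel merger, intervocalic lenition)
Only *zituwa yields all of Ramira zisuwe, Fekulan zisowa.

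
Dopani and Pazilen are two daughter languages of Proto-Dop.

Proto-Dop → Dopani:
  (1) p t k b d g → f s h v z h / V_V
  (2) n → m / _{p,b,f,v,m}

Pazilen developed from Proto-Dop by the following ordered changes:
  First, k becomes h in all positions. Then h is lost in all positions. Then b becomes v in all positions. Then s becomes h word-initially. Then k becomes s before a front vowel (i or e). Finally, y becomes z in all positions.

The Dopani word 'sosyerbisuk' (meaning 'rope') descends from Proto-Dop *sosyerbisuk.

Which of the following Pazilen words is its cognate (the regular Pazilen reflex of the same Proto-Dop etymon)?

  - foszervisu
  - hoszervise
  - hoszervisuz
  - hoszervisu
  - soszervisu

hoszervisu

Pazilen: *sosyerbisuk > sosyerbisuh > sosyerbisu > sosyervisu > hosyervisu > hoszervisu  (by unconditioned shift, h-loss, unconditioned shift, debuccalisation, unconditioned shift)
The other candidates each miss or misapply at least one Pazilen change.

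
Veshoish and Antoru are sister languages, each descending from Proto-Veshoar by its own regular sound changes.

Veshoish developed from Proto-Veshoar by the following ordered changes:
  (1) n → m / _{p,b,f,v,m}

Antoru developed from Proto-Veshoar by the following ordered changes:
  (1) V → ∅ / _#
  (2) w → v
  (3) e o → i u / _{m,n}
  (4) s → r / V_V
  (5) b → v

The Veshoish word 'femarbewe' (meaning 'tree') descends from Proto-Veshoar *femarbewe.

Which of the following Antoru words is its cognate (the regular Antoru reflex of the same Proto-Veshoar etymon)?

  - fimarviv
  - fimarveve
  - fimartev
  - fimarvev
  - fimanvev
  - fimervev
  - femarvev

fimarvev

Antoru: *femarbewe > femarbew > femarbev > fimarbev > fimarvev  (by apocope, unconditioned shift, pre-nasal raising, unconditioned shift)
Only 'fimarvev' matches the regular Antoru development of *femarbewe.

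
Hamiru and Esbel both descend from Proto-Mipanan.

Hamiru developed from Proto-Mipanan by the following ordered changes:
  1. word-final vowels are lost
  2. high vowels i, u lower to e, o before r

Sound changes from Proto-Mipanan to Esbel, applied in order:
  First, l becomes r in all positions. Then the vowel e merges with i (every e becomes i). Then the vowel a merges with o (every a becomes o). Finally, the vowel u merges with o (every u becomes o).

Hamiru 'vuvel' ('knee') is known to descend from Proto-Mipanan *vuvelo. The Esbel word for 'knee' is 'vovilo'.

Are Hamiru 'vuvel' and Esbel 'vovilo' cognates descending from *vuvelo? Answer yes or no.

Derive the expected Esbel reflex of *vuvelo:
Esbel: *vuvelo > vuvero > vuviro > voviro  (by unconditioned shift, vowel merger, vowel merger)
The regular Esbel reflex would be 'voviro', but the attested form is 'vovilo'. The correspondence is irregular, so they are not cognates (the Esbel form has a different source).

no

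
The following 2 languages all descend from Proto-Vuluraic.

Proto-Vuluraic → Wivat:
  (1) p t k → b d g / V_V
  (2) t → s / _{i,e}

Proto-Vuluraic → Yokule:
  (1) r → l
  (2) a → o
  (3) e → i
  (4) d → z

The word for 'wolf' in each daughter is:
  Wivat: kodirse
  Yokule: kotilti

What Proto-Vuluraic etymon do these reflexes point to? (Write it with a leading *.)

Position 6: Wivat has s, Yokule has t. Yokule preserves t here (none of its changes turn any other segment into t), so the proto-segment is *t.
Position 3: Wivat has d, Yokule has t. Yokule preserves t here (none of its changes turn any other segment into t), so the proto-segment is *t.
Position 5: Wivat has r, Yokule has l. Wivat preserves r here (none of its changes turn any other segment into r), so the proto-segment is *r.
Verify the candidate proto-form against each daughter:
Wivat: *kotirte
  kotirte → kodirte   [intervocalic voicing]
  kodirte → kodirse   [palatalisation]
  giving Wivat kodirse.
Yokule: *kotirte > kotilte > kotilti  (by unconditioned shift, vowel merger)
*kotirte is the unique common source.

*kotirte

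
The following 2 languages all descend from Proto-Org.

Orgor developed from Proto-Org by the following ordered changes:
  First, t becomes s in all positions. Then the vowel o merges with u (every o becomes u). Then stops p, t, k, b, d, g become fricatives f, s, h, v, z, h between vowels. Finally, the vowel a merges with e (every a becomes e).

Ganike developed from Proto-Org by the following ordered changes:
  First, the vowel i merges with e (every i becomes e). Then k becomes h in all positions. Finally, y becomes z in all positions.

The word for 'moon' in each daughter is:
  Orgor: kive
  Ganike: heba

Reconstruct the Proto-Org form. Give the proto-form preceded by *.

Position 4: Orgor has e, Ganike has a. Ganike preserves a here (none of its changes turn any other segment into a), so the proto-segment is *a.
Position 2: Orgor has i, Ganike has e. Orgor preserves i here (none of its changes turn any other segment into i), so the proto-segment is *i.
Position 3: Orgor has v, Ganike has b. Ganike preserves b here (none of its changes turn any other segment into b), so the proto-segment is *b.
This points to *kiba. Verify forward in each daughter:
Orgor: start from *kiba.
  rule 1: no change — kiba
  rule 2: no change — kiba
  rule 3 (intervocalic lenition): kiba → kiva
  rule 4 (vowel merger): kiva → kive
  ⇒ Orgor kive
Ganike: *kiba > keba > heba  (by vowel merger, unconditioned shift)
*kiba is the unique common source.

*kiba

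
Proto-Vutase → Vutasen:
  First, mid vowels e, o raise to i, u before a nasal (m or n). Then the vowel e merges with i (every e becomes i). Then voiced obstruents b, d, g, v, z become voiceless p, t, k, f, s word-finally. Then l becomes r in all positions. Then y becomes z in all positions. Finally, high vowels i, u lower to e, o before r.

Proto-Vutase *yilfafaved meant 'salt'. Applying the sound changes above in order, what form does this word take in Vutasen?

Vutasen: start from *yilfafaved.
  rule 1: no change — yilfafaved
  rule 2 (vowel merger): yilfafaved → yilfafavid
  rule 3 (final devoicing): yilfafavid → yilfafavit
  rule 4 (unconditioned shift): yilfafavit → yirfafavit
  rule 5 (unconditioned shift): yirfafavit → zirfafavit
  rule 6 (pre-rhotic lowering): zirfafavit → zerfafavit
  ⇒ Vutasen zerfafavit

zerfafavit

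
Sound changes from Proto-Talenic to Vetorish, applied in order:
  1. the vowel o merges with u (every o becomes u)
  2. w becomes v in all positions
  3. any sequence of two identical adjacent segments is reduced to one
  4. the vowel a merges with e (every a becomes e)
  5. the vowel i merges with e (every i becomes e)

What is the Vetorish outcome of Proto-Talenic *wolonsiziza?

Vetorish: *wolonsiziza > wulunsiziza > vulunsiziza > vulunsizize > vulunsezeze  (by vowel merger, unconditioned shift, vowel merger, vowel merger)

vulunsezeze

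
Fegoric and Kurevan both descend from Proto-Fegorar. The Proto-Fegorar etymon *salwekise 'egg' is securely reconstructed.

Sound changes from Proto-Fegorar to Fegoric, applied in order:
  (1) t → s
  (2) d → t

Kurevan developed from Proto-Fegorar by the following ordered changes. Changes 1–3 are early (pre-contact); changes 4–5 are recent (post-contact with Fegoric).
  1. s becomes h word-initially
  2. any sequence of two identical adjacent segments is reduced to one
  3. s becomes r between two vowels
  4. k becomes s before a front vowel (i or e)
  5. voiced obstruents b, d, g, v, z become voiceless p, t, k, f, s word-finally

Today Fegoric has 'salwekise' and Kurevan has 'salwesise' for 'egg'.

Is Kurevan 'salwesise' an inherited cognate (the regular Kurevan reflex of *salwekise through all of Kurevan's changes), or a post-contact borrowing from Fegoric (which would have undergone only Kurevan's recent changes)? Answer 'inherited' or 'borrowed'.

If inherited, *salwekise would pass through all of Kurevan's changes:
Kurevan: *salwekise
  salwekise → halwekise   [debuccalisation]
  halwekise (rule 2 does not apply)
  halwekise → halwekire   [rhotacism]
  halwekire → halwesire   [palatalisation]
  halwesire (rule 5 does not apply)
  giving Kurevan halwesire.
If borrowed from Fegoric 'salwekise' after the early changes, it would undergo only the recent ones:
  rule 4 (palatalisation): salwekise → salwesise
  rule 5 (final devoicing): no change (salwesise)
  ⇒ as a loan: salwesise
Kurevan 'salwesise' matches the loan outcome 'salwesise', not the inherited 'halwesire' — it skipped the early Kurevan changes, so it was borrowed from Fegoric.

borrowed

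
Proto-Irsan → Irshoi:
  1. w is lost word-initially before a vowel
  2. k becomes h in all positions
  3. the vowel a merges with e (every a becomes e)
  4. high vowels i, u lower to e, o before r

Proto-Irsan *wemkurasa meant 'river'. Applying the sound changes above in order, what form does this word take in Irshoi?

emhorese

Irshoi: *wemkurasa
  wemkurasa → emkurasa   [glide loss]
  emkurasa → emhurasa   [unconditioned shift]
  emhurasa → emhurese   [vowel merger]
  emhurese → emhorese   [pre-rhotic lowering]
  giving Irshoi emhorese.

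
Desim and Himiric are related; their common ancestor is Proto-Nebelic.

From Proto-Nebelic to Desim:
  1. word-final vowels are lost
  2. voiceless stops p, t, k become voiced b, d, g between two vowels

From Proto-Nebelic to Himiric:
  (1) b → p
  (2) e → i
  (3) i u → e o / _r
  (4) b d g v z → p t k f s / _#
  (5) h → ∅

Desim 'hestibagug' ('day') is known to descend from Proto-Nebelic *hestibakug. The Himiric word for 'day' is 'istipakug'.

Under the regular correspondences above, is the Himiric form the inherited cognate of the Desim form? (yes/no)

Derive the expected Himiric reflex of *hestibakug:
Himiric: start from *hestibakug.
  rule 1 (unconditioned shift): hestibakug → hestipakug
  rule 2 (vowel merger): hestipakug → histipakug
  rule 3: no change — histipakug
  rule 4 (final devoicing): histipakug → histipakuk
  rule 5 (h-loss): histipakuk → istipakuk
  ⇒ Himiric istipakuk
The regular Himiric reflex would be 'istipakuk', but the attested form is 'istipakug'. The correspondence is irregular, so they are not cognates (the Himiric form has a different source).

no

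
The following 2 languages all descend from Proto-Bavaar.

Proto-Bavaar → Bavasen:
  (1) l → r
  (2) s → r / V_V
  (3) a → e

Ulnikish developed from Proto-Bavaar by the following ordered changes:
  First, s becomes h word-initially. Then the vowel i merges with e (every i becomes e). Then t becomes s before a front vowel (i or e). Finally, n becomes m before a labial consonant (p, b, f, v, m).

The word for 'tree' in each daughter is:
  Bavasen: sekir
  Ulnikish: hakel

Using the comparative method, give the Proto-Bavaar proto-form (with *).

Position 5: Bavasen has r, Ulnikish has l. Ulnikish preserves l here (none of its changes turn any other segment into l), so the proto-segment is *l.
Position 4: Bavasen has i, Ulnikish has e. Bavasen preserves i here (none of its changes turn any other segment into i), so the proto-segment is *i.
Position 1: Bavasen has s, Ulnikish has h. Bavasen preserves s here (none of its changes turn any other segment into s), so the proto-segment is *s.
Continuing position by position gives *sakil; check it forward:
Bavasen: *sakil > sakir > sekir  (by unconditioned shift, vowel merger)
Ulnikish: start from *sakil.
  rule 1 (debuccalisation): sakil → hakil
  rule 2 (vowel merger): hakil → hakel
  rule 3: no change — hakel
  rule 4: no change — hakel
  ⇒ Ulnikish hakel
Only *sakil yields all of Bavasen sekir, Ulnikish hakel.

*sakil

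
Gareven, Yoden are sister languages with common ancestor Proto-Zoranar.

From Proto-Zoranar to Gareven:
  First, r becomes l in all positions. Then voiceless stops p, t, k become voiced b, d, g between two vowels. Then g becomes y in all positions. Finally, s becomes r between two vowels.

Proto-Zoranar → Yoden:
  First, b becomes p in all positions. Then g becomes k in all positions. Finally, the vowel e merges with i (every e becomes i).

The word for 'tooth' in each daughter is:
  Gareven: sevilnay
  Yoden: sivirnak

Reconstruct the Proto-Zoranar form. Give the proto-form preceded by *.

*sevirnag

Position 8: Gareven has y, Yoden has k. Taking the neighbouring segments as reconstructed: Gareven y could go back to *g or *y; Yoden k could go back to *k or *g — the one source consistent with every daughter is *g.
Position 2: Gareven has e, Yoden has i. Gareven preserves e here (none of its changes turn any other segment into e), so the proto-segment is *e.
Position 5: Gareven has l, Yoden has r. Yoden preserves r here (none of its changes turn any other segment into r), so the proto-segment is *r.
Continuing position by position gives *sevirnag; check it forward:
Gareven: start from *sevirnag.
  rule 1 (unconditioned shift): sevirnag → sevilnag
  rule 2: no change — sevilnag
  rule 3 (unconditioned shift): sevilnag → sevilnay
  rule 4: no change — sevilnay
  ⇒ Gareven sevilnay
Yoden: *sevirnag
  sevirnag (rule 1 does not apply)
  sevirnag → sevirnak   [unconditioned shift]
  sevirnak → sivirnak   [vowel merger]
  giving Yoden sivirnak.
Only *sevirnag yields all of Gareven sevilnay, Yoden sivirnak.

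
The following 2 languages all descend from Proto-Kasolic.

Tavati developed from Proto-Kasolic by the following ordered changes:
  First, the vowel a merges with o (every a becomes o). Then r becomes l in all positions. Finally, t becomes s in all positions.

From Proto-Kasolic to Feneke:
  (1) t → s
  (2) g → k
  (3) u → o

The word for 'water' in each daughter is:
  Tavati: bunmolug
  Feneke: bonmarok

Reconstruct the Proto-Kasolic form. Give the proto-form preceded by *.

Position 6: Tavati has l, Feneke has r. Feneke preserves r here (none of its changes turn any other segment into r), so the proto-segment is *r.
Position 8: Tavati has g, Feneke has k. Tavati preserves g here (none of its changes turn any other segment into g), so the proto-segment is *g.
Continuing position by position gives *bunmarug; check it forward:
Tavati: start from *bunmarug.
  rule 1 (vowel merger): bunmarug → bunmorug
  rule 2 (unconditioned shift): bunmorug → bunmolug
  rule 3: no change — bunmolug
  ⇒ Tavati bunmolug
Feneke: start from *bunmarug.
  rule 1: no change — bunmarug
  rule 2 (unconditioned shift): bunmarug → bunmaruk
  rule 3 (vowel merger): bunmaruk → bonmarok
  ⇒ Feneke bonmarok
Only *bunmarug yields all of Tavati bunmolug, Feneke bonmarok.

*bunmarug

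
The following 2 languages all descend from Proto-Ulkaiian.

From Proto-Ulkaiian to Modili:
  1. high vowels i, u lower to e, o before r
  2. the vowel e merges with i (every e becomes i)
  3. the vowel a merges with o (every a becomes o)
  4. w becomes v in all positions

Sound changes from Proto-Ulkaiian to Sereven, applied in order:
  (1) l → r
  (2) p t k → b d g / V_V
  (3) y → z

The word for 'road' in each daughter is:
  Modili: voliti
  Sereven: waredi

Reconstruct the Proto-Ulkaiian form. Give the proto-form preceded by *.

Position 2: Modili has o, Sereven has a. Sereven preserves a here (none of its changes turn any other segment into a), so the proto-segment is *a.
Position 4: Modili has i, Sereven has e. Sereven preserves e here (none of its changes turn any other segment into e), so the proto-segment is *e.
Verify the candidate proto-form against each daughter:
Modili: start from *waleti.
  rule 1: no change — waleti
  rule 2 (vowel merger): waleti → waliti
  rule 3 (vowel merger): waliti → woliti
  rule 4 (unconditioned shift): woliti → voliti
  ⇒ Modili voliti
Sereven: *waleti
  waleti → wareti   [unconditioned shift]
  wareti → waredi   [intervocalic voicing]
  waredi (rule 3 does not apply)
  giving Sereven waredi.
*waleti is the unique common source.

*waleti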